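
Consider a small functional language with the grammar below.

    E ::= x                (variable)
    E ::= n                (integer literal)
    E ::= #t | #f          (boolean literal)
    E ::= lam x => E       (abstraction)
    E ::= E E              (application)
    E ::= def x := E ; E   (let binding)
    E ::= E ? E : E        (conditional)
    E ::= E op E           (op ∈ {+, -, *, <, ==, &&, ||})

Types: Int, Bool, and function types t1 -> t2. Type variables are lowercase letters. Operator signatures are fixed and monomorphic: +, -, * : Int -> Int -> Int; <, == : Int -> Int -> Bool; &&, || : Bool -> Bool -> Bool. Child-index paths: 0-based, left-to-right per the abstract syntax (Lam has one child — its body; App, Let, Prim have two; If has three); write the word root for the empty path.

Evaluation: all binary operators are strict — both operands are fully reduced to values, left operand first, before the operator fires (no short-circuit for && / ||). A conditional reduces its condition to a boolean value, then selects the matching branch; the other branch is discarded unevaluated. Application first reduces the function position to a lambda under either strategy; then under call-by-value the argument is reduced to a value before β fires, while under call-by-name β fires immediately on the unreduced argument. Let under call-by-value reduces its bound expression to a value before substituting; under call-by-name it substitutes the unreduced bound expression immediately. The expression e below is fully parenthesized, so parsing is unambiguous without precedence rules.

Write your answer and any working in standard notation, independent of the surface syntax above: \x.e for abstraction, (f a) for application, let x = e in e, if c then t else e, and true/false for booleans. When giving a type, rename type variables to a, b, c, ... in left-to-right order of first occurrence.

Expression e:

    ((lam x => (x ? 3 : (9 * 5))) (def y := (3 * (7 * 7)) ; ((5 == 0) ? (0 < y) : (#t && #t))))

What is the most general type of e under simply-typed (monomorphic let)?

Answer: Int

Working:
x : a
  unify a ~ Bool
  unify Int ~ Int
  unify Int ~ Int
  unify Int ~ Int
\x._ : Bool -> Int
  unify Int ~ Int
  unify Int ~ Int
  unify Int ~ Int
  unify Int ~ Int
let y : Int
  unify Int ~ Int
  unify Int ~ Int
  unify Bool ~ Bool
  unify Int ~ Int
y : Int
  unify Int ~ Int
  unify Bool ~ Bool
  unify Bool ~ Bool
  unify Bool ~ Bool
  unify Bool -> Int ~ Bool -> b
  unify Bool ~ Bool
  unify Int ~ b
_ _ : Int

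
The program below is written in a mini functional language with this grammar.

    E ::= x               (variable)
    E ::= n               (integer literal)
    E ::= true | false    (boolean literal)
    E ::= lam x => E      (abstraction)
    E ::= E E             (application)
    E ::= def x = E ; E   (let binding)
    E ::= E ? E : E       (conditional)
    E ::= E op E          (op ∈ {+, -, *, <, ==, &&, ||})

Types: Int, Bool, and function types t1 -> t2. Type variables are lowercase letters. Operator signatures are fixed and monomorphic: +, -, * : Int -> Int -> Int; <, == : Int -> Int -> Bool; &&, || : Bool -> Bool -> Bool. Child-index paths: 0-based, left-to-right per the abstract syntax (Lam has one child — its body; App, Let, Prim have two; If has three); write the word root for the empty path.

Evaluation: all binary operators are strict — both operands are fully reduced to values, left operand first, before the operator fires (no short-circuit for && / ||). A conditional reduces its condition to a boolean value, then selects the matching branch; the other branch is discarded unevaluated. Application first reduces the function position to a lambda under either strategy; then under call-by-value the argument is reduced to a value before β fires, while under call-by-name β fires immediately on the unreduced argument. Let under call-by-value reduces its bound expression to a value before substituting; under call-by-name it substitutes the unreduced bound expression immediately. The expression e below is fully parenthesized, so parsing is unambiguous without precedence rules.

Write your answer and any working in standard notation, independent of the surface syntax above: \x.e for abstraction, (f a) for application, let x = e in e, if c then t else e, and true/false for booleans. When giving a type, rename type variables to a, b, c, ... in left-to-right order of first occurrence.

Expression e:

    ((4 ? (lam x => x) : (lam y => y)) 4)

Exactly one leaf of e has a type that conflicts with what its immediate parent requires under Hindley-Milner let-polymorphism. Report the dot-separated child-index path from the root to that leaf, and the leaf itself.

Trace:
  unify Int ~ Bool
  FAIL: mismatch Int ~ Bool

Answer: 0.0 : 4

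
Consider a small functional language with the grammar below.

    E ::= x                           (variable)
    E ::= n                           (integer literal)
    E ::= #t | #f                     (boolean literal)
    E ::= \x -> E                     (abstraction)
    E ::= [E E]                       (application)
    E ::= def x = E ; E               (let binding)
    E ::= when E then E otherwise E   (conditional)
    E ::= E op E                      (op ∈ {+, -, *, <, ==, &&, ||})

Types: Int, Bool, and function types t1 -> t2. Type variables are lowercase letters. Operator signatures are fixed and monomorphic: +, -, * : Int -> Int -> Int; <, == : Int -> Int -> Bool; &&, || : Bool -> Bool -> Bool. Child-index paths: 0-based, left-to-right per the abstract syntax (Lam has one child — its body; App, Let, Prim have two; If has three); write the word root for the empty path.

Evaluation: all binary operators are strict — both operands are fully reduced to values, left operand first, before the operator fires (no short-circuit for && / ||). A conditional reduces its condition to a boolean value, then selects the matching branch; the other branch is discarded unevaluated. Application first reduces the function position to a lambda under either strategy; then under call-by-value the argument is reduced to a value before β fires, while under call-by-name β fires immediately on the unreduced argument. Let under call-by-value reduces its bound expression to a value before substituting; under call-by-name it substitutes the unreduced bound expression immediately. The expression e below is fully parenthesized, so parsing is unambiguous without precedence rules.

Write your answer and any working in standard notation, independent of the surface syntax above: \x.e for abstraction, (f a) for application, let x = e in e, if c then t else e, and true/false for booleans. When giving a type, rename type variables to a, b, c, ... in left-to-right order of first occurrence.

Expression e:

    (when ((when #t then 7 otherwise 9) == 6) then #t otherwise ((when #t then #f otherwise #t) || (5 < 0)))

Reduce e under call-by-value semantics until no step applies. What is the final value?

Answer: false

Trace:
step 0: (if ((if true then 7 else 9) == 6) then true else ((if true then false else true) || (5 < 0)))
step 1: [if@0.0] (if (7 == 6) then true else ((if true then false else true) || (5 < 0)))
step 2: [delta@0] (if false then true else ((if true then false else true) || (5 < 0)))
step 3: [if@root] ((if true then false else true) || (5 < 0))
step 4: [if@0] (false || (5 < 0))
step 5: [delta@1] (false || false)
step 6: [delta@root] false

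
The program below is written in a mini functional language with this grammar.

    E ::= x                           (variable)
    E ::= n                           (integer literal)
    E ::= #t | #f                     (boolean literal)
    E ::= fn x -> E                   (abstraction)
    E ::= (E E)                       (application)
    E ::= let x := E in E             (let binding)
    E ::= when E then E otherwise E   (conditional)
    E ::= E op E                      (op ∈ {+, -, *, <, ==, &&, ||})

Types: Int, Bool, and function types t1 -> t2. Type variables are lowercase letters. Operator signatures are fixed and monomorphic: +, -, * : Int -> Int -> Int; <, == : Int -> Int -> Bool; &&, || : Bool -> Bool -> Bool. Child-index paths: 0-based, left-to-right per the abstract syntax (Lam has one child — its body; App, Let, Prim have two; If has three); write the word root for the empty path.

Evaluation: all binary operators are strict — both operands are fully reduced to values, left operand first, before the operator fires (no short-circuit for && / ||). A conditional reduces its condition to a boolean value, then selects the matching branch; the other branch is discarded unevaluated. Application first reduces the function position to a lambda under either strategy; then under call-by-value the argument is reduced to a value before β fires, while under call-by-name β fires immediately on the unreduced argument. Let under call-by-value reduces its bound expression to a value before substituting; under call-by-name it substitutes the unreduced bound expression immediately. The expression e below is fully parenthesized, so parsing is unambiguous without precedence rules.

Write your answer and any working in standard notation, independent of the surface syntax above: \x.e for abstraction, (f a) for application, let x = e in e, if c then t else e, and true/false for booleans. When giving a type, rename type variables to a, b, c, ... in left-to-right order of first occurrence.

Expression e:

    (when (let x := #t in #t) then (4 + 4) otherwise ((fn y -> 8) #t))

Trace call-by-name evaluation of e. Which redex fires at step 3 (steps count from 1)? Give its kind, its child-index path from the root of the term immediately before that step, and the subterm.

Answer: delta at root : (4 + 4)

Trace:
step 0: (if (let x = true in true) then (4 + 4) else ((\y.8) true))
step 1: [let@0] (if true then (4 + 4) else ((\y.8) true))
step 2: [if@root] (4 + 4)
step 3: [delta@root] 8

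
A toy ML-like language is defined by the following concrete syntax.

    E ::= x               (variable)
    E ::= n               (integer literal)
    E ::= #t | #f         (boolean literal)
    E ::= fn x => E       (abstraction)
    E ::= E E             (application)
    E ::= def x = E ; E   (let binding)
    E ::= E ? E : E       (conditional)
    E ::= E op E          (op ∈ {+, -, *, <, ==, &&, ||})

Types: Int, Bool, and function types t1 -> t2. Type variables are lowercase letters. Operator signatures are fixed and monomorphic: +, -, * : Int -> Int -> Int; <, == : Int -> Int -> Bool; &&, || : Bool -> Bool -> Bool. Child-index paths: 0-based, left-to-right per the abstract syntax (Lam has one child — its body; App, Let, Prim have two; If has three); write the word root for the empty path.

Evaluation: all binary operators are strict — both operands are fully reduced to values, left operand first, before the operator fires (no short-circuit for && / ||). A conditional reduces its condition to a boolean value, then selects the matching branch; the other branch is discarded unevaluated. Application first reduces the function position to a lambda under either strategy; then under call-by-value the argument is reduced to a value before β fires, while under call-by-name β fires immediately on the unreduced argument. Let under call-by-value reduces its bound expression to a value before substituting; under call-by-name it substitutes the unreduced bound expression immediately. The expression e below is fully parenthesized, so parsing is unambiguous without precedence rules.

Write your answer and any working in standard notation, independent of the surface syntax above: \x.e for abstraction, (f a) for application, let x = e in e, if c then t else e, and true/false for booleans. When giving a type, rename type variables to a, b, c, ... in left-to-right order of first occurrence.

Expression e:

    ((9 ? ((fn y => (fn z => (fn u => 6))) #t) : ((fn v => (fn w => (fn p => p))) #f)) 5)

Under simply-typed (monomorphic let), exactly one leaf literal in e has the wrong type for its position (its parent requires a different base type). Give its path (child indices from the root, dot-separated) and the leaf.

Answer: 0.0 : 9

Working:
  unify Int ~ Bool
  FAIL: mismatch Int ~ Bool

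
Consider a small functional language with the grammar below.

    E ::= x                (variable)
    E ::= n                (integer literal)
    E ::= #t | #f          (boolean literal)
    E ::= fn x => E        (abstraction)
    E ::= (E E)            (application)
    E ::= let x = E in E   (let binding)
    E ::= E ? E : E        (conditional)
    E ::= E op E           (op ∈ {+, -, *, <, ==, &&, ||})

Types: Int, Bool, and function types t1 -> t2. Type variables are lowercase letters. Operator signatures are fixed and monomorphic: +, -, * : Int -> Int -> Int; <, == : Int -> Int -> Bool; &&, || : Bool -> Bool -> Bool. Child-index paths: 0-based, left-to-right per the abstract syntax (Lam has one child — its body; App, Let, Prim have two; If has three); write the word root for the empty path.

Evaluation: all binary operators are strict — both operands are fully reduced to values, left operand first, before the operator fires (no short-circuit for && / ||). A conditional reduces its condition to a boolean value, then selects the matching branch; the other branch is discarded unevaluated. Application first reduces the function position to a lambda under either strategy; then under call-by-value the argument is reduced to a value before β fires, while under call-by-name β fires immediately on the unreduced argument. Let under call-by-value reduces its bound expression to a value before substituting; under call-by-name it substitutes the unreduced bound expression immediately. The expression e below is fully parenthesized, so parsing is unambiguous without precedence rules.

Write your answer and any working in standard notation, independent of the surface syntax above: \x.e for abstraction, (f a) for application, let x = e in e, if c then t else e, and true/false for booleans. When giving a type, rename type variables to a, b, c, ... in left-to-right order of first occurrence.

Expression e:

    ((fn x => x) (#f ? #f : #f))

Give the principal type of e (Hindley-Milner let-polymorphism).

Answer: Bool

Working:
x : a
\x._ : a -> a
  unify Bool ~ Bool
  unify Bool ~ Bool
  unify a -> a ~ Bool -> b
  unify a ~ Bool
  unify Bool ~ b
_ _ : Bool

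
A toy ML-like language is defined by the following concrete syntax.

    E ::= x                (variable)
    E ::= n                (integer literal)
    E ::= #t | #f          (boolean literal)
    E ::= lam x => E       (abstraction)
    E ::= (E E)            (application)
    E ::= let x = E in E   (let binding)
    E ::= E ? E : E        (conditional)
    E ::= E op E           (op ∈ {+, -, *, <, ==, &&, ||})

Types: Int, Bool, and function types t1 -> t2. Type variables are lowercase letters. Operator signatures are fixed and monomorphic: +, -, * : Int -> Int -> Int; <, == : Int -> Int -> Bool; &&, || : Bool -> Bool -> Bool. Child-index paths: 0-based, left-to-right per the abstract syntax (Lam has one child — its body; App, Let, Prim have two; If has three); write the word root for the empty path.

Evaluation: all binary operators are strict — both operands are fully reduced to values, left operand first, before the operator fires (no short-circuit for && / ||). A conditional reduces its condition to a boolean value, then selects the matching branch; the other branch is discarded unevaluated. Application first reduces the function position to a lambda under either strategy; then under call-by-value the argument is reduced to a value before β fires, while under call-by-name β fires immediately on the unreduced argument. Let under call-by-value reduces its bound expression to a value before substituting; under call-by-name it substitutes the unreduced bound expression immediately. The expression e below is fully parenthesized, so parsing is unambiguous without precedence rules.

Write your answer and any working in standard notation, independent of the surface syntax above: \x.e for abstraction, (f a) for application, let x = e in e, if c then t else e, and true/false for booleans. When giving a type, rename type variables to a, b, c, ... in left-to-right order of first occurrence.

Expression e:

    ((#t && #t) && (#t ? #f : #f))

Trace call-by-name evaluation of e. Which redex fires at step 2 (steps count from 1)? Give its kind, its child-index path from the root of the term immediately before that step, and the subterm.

Answer: if at 1 : (if true then false else false)

Derivation:
step 0: ((true && true) && (if true then false else false))
step 1: [delta@0] (true && (if true then false else false))
step 2: [if@1] (true && false)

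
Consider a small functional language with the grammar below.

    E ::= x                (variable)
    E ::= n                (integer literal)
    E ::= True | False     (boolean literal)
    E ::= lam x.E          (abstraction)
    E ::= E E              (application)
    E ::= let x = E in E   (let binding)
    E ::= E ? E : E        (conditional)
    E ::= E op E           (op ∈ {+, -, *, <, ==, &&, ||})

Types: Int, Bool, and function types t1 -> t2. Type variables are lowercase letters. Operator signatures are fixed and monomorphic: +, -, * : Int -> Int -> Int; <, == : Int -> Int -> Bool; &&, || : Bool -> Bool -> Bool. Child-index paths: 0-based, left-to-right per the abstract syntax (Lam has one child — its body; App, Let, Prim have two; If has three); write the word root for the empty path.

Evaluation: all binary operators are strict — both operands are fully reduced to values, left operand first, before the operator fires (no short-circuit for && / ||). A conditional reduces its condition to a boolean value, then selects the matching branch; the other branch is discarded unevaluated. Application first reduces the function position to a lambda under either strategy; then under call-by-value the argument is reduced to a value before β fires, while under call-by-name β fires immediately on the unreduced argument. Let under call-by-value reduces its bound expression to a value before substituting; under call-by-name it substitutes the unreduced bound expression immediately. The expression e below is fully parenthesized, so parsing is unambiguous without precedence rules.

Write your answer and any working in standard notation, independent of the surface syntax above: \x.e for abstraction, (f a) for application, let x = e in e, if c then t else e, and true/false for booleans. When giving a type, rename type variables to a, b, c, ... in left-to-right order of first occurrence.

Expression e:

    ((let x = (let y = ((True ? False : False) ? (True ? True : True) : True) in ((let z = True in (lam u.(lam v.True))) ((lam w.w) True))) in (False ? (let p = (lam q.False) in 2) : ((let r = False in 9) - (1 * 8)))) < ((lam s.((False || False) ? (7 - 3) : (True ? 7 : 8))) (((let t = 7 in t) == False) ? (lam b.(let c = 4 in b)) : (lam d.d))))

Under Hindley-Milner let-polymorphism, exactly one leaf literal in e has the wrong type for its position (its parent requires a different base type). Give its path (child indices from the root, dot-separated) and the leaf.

Answer: 1.1.0.1 : false

Derivation:
  unify Bool ~ Bool
  unify Bool ~ Bool
  unify Bool ~ Bool
  unify Bool ~ Bool
  unify Bool ~ Bool
  unify Bool ~ Bool
let y : Bool
let z : Bool
\v._ : b -> Bool
\u._ : a -> b -> Bool
w : c
\w._ : c -> c
  unify c -> c ~ Bool -> d
  unify c ~ Bool
  unify Bool ~ d
_ _ : Bool
  unify a -> b -> Bool ~ Bool -> e
  unify a ~ Bool
  unify b -> Bool ~ e
_ _ : b -> Bool
let x : forall. b -> Bool
  unify Bool ~ Bool
\q._ : f -> Bool
let p : forall. f -> Bool
let r : Bool
  unify Int ~ Int
  unify Int ~ Int
  unify Int ~ Int
  unify Int ~ Int
  unify Int ~ Int
  unify Int ~ Int
  unify Bool ~ Bool
  unify Bool ~ Bool
  unify Bool ~ Bool
  unify Int ~ Int
  unify Int ~ Int
  unify Bool ~ Bool
  unify Int ~ Int
  unify Int ~ Int
\s._ : g -> Int
let t : Int
t : Int
  unify Int ~ Int
  unify Bool ~ Int
  FAIL: mismatch Bool ~ Int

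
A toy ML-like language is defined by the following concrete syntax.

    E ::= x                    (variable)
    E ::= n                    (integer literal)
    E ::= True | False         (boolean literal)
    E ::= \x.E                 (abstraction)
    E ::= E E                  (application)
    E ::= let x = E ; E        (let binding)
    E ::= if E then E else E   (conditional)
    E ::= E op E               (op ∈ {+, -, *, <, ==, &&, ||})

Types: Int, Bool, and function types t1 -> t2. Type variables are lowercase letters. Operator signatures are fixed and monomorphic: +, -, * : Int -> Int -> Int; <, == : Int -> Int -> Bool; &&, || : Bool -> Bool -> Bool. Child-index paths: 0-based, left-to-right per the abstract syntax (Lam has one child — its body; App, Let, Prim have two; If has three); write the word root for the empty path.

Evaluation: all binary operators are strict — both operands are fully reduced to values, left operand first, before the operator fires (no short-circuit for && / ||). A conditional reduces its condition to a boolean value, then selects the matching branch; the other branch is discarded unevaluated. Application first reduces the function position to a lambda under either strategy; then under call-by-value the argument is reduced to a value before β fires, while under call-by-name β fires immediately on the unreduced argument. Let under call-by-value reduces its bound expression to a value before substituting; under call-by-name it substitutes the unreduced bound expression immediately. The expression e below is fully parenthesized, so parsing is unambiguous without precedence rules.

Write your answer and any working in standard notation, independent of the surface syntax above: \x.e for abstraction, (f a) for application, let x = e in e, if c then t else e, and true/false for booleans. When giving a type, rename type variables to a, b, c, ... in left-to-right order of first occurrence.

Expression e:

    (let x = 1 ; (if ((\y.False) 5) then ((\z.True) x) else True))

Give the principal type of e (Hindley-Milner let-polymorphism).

Answer: Bool

Trace:
let x : Int
\y._ : a -> Bool
  unify a -> Bool ~ Int -> b
  unify a ~ Int
  unify Bool ~ b
_ _ : Bool
  unify Bool ~ Bool
\z._ : c -> Bool
x : Int
  unify c -> Bool ~ Int -> d
  unify c ~ Int
  unify Bool ~ d
_ _ : Bool
  unify Bool ~ Bool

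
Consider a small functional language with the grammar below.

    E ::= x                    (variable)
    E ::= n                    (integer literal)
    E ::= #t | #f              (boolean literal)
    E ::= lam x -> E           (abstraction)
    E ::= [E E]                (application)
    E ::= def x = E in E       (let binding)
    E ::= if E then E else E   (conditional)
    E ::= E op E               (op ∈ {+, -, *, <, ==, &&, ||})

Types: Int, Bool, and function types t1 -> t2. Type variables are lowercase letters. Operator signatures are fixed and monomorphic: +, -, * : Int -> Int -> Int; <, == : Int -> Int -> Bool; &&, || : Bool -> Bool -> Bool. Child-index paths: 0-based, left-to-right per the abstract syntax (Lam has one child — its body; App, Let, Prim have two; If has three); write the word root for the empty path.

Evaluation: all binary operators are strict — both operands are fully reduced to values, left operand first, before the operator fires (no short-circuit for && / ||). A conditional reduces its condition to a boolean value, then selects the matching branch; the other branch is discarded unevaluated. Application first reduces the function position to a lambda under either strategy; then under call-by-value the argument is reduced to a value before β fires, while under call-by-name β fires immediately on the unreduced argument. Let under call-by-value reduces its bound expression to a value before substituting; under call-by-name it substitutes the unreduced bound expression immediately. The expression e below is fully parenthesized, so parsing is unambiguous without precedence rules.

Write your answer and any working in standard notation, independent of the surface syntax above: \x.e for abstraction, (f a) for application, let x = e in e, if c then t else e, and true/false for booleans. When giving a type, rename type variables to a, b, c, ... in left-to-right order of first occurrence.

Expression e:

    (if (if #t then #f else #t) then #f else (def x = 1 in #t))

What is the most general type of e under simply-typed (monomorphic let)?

Derivation:
  unify Bool ~ Bool
  unify Bool ~ Bool
  unify Bool ~ Bool
let x : Int
  unify Bool ~ Bool

Answer: Bool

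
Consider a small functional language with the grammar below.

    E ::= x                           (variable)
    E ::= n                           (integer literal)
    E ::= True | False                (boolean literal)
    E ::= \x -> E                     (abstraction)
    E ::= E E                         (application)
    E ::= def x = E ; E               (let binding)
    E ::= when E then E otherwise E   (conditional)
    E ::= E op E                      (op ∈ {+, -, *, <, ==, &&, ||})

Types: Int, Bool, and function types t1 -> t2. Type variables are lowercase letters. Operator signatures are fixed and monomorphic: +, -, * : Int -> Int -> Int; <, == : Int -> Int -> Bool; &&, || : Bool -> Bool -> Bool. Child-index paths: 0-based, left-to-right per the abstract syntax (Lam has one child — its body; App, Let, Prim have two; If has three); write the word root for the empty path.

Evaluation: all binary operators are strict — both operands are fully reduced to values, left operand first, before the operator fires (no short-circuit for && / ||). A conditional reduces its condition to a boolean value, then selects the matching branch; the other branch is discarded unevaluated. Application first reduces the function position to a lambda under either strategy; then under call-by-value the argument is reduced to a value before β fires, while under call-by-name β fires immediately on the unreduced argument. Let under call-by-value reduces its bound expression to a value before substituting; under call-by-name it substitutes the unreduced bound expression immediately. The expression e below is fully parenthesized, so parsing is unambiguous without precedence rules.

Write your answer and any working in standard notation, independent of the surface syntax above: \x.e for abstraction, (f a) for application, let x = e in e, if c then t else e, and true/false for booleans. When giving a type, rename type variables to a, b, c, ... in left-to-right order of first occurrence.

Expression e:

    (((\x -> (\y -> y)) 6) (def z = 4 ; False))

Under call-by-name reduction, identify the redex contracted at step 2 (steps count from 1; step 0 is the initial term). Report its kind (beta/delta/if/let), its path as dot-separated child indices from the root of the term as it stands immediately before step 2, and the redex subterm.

Trace:
step 0: (((\x.(\y.y)) 6) (let z = 4 in false))
step 1: [beta@0] ((\y.y) (let z = 4 in false))
step 2: [beta@root] (let z = 4 in false)

Answer: beta at root : ((\y.y) (let z = 4 in false))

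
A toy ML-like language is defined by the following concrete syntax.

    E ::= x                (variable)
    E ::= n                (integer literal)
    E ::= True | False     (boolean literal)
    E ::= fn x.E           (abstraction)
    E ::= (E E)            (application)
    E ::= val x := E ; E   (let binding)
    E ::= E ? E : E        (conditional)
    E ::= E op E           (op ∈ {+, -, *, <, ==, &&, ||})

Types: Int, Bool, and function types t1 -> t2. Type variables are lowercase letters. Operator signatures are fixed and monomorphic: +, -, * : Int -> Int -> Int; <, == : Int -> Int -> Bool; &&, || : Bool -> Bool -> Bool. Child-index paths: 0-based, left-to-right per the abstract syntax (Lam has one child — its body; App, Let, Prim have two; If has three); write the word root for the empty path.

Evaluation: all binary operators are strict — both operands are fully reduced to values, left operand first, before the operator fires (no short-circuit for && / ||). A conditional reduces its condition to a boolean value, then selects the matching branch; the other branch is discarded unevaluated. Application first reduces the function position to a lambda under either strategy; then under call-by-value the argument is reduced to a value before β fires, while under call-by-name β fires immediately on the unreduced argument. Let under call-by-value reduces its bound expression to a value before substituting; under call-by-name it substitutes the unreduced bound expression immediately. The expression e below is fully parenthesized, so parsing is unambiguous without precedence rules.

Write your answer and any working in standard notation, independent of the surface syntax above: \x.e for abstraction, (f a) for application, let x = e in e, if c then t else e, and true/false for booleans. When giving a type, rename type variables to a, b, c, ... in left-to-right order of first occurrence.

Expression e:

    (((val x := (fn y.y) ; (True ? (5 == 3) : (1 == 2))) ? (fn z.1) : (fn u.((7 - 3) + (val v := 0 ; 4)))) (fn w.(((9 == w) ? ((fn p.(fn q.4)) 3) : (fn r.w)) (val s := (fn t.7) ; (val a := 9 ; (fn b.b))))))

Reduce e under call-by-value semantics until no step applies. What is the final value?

Answer: 8

Trace:
step 0: ((if (let x = (\y.y) in (if true then (5 == 3) else (1 == 2))) then (\z.1) else (\u.((7 - 3) + (let v = 0 in 4)))) (\w.((if (9 == w) then ((\p.(\q.4)) 3) else (\r.w)) (let s = (\t.7) in (let a = 9 in (\b.b))))))
step 1: [let@0.0] ((if (if true then (5 == 3) else (1 == 2)) then (\z.1) else (\u.((7 - 3) + (let v = 0 in 4)))) (\w.((if (9 == w) then ((\p.(\q.4)) 3) else (\r.w)) (let s = (\t.7) in (let a = 9 in (\b.b))))))
step 2: [if@0.0] ((if (5 == 3) then (\z.1) else (\u.((7 - 3) + (let v = 0 in 4)))) (\w.((if (9 == w) then ((\p.(\q.4)) 3) else (\r.w)) (let s = (\t.7) in (let a = 9 in (\b.b))))))
step 3: [delta@0.0] ((if false then (\z.1) else (\u.((7 - 3) + (let v = 0 in 4)))) (\w.((if (9 == w) then ((\p.(\q.4)) 3) else (\r.w)) (let s = (\t.7) in (let a = 9 in (\b.b))))))
step 4: [if@0] ((\u.((7 - 3) + (let v = 0 in 4))) (\w.((if (9 == w) then ((\p.(\q.4)) 3) else (\r.w)) (let s = (\t.7) in (let a = 9 in (\b.b))))))
step 5: [beta@root] ((7 - 3) + (let v = 0 in 4))
step 6: [delta@0] (4 + (let v = 0 in 4))
step 7: [let@1] (4 + 4)
step 8: [delta@root] 8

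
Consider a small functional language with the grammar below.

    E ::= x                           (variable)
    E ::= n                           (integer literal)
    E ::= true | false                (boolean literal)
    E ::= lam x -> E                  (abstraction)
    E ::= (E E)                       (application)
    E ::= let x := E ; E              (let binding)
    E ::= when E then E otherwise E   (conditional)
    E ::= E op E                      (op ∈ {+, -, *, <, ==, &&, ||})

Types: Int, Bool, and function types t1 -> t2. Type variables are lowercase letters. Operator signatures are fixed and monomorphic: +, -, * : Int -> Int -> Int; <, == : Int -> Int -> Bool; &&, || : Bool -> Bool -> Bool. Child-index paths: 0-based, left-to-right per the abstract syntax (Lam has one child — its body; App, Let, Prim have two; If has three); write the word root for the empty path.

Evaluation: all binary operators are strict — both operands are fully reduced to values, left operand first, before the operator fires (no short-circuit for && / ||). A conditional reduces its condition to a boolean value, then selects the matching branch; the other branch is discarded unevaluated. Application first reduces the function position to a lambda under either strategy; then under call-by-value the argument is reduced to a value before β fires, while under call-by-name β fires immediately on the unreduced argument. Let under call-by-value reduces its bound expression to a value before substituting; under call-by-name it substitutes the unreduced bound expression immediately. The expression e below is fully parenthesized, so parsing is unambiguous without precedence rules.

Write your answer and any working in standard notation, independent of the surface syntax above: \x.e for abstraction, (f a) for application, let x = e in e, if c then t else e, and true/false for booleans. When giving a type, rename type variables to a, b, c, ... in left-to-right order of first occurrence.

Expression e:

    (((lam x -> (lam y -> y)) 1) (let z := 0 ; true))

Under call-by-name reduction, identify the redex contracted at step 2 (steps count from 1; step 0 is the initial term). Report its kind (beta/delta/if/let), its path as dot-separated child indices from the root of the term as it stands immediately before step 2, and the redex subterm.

Derivation:
step 0: (((\x.(\y.y)) 1) (let z = 0 in true))
step 1: [beta@0] ((\y.y) (let z = 0 in true))
step 2: [beta@root] (let z = 0 in true)

Answer: beta at root : ((\y.y) (let z = 0 in true))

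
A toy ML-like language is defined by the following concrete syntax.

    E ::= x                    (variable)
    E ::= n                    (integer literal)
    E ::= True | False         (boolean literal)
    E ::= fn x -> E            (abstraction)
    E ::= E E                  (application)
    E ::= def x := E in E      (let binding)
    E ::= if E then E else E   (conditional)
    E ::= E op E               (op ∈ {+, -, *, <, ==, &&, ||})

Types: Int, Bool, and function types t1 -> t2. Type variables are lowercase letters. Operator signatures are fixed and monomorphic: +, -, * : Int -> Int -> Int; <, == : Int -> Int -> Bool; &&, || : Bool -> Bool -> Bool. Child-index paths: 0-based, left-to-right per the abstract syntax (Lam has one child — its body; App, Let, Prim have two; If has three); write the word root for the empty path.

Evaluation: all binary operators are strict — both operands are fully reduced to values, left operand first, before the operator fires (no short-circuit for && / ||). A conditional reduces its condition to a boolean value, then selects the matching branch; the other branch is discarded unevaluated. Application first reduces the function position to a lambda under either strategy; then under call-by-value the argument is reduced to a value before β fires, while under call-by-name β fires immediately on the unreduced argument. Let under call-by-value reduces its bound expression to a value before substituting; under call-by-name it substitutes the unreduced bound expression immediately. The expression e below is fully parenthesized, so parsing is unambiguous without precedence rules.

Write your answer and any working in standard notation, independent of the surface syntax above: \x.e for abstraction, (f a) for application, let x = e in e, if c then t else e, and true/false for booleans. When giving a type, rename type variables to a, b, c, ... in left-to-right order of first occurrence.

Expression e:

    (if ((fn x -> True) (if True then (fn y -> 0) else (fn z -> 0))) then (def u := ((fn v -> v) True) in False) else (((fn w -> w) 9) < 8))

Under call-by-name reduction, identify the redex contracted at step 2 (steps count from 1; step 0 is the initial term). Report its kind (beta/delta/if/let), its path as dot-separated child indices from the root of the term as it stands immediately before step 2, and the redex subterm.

Derivation:
step 0: (if ((\x.true) (if true then (\y.0) else (\z.0))) then (let u = ((\v.v) true) in false) else (((\w.w) 9) < 8))
step 1: [beta@0] (if true then (let u = ((\v.v) true) in false) else (((\w.w) 9) < 8))
step 2: [if@root] (let u = ((\v.v) true) in false)

Answer: if at root : (if true then (let u = ((\v.v) true) in false) else (((\w.w) 9) < 8))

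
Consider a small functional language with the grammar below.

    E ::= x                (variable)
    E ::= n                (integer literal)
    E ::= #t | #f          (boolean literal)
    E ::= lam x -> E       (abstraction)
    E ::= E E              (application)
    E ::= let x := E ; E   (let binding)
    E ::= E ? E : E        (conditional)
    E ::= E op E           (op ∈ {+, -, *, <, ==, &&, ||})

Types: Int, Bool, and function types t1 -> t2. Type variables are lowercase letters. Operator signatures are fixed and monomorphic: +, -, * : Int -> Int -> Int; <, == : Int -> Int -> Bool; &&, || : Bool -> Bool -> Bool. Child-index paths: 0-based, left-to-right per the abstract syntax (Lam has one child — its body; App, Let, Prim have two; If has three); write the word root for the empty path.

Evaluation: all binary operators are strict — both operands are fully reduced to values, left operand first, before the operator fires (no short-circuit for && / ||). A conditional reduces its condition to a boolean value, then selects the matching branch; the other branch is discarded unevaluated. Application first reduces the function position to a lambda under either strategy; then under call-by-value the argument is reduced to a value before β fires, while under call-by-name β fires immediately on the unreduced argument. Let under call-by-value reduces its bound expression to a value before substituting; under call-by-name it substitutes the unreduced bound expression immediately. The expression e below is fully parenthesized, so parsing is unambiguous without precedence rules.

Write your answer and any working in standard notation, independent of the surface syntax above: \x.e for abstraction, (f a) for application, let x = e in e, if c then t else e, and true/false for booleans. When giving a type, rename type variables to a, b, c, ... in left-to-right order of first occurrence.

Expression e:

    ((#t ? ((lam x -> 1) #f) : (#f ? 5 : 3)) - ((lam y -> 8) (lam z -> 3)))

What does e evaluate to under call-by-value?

Derivation:
step 0: ((if true then ((\x.1) false) else (if false then 5 else 3)) - ((\y.8) (\z.3)))
step 1: [if@0] (((\x.1) false) - ((\y.8) (\z.3)))
step 2: [beta@0] (1 - ((\y.8) (\z.3)))
step 3: [beta@1] (1 - 8)
step 4: [delta@root] -7

Answer: -7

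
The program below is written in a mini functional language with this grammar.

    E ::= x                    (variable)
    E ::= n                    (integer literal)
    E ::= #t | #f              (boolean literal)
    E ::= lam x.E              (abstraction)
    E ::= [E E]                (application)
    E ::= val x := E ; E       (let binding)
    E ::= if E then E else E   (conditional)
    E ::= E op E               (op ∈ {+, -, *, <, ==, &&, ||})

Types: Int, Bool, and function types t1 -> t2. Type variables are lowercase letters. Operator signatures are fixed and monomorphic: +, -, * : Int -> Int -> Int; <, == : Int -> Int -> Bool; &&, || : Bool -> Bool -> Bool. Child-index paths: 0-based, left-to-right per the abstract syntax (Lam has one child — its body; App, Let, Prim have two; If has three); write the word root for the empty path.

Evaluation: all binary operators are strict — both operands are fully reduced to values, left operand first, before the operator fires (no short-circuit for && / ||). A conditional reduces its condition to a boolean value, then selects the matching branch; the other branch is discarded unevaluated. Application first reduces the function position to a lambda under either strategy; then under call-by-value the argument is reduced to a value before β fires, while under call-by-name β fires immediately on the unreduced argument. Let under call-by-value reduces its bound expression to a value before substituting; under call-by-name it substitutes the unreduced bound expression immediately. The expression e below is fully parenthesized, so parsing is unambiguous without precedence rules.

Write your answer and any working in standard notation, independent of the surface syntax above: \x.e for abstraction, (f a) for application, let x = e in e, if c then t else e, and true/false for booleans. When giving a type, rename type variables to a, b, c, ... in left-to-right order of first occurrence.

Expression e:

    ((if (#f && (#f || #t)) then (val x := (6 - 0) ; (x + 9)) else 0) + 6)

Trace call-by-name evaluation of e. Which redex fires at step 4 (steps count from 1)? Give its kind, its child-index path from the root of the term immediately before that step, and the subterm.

Derivation:
step 0: ((if (false && (false || true)) then (let x = (6 - 0) in (x + 9)) else 0) + 6)
step 1: [delta@0.0.1] ((if (false && true) then (let x = (6 - 0) in (x + 9)) else 0) + 6)
step 2: [delta@0.0] ((if false then (let x = (6 - 0) in (x + 9)) else 0) + 6)
step 3: [if@0] (0 + 6)
step 4: [delta@root] 6

Answer: delta at root : (0 + 6)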